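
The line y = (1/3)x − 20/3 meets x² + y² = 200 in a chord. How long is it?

8√10

Substitute y = (−20 + x)/3:
10x² − 40x − 1400 = 0  ⟹  x² − 4x − 140 = 0
x = 14 or x = −10, giving (14, −2) and (−10, −10).
Chord length = distance between (14, −2) and (−10, −10) = √640 = 8√10.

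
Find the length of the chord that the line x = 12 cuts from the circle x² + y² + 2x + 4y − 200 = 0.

12

The distance from (−1, −2) to the line is 13, and r² = 205.
Half the chord is √(r² − d²) = √(36), so the full chord is 12.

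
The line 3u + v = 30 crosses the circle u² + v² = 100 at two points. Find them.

Express v = −3u + 30 and substitute into the circle:
10u² − 180u + 800 = 0  ⟹  u² − 18u + 80 = 0
u = 10 or u = 8, giving (10, 0) and (8, 6).

(8, 6) and (10, 0)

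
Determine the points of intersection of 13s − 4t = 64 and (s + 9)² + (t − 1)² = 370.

Express t = (−64 + 13s)/4 and substitute into the circle:
185s² − 1480s = 0  ⟹  s² − 8s = 0
s = 8 or s = 0, giving (8, 10) and (0, −16).

(0, −16) and (8, 10)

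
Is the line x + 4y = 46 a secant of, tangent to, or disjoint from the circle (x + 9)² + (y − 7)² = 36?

Centre (−9, 7), r² = 36. Distance² from centre to line = (−27)²/17 = 729/17.
Since d² > r², the line lies outside the circle.

disjoint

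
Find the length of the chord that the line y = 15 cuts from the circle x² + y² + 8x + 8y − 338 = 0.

From the line, y = 15. Substituting:
x² + 8x + 7 = 0
x = −1 or x = −7, giving (−1, 15) and (−7, 15).
|(−1, 15) − (−7, 15)| = √((6)² + (0)²) = 6.

6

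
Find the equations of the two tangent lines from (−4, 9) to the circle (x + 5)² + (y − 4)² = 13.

A line y − (9) = m(x − (−4)) is tangent when its distance from (−5, 4) is √13:
[m·(−1) − (−5)]² = 13(m² + 1)
6m² + 5m − 6 = 0, so m = −3/2 or m = 2/3.
Through (−4, 9) these give 3x + 2y = 6 and 2x − 3y = −35.

3x + 2y = 6 and 2x − 3y = −35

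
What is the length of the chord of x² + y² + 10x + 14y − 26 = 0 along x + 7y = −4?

From the line, y = (−4 − x)/7. Substituting:
50x² + 400x − 1650 = 0  ⟹  x² + 8x − 33 = 0
x = 3 or x = −11, giving (3, −1) and (−11, 1).
Chord length = distance between (3, −1) and (−11, 1) = √200 = 10√2.

10√2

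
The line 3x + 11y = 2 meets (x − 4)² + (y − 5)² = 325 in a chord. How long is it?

Centre (4, 5), r² = 325. Perpendicular distance d from centre to line = |65| / √130 = 65/√130.
Half the chord is √(r² − d²) = √(585/2), so the full chord is 3√130.

3√130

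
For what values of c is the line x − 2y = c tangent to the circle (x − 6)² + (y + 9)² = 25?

The line touches the circle iff its distance from (6, −9) is 5:
|1·6 − 2·(−9) − c| / √5 = 5
|c − (24)| = 5√5.

c = 24 ± 5√5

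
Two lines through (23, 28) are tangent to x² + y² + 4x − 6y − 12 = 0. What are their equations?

3x − 4y = −43 and 4x − 3y = 8

A line y − (28) = m(x − (23)) is tangent when its distance from (−2, 3) is 5:
[m·(−25) − (−25)]² = 25(m² + 1)
12m² − 25m + 12 = 0, so m = 3/4 or m = 4/3.
With m = 3/4: 3x − 4y = −43. With m = 4/3: 4x − 3y = 8.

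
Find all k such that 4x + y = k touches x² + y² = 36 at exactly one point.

For a tangent, require d(centre, line) = r = 6.
|4·0 + 1·0 − k| / √17 = 6
|k| = 6√17.

k = ±6√17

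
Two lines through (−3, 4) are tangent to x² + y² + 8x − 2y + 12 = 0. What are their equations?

Let a tangent through (−3, 4) have slope m. Its distance from (−4, 1) must equal √5:
[m·(−1) − (−3)]² = 5(m² + 1)
2m² + 3m − 2 = 0, so m = −2 or m = 1/2.
With m = −2: 2x + y = −2. With m = 1/2: x − 2y = −11.

2x + y = −2 and x − 2y = −11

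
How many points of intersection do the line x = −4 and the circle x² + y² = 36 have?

2

Centre (0, 0), r² = 36. Distance² from centre to line = (4)² = 16.
Since d² < r², the line cuts the circle twice.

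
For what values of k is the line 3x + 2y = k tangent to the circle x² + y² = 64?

Tangency holds when the distance from the centre (0, 0) to the line equals the radius 8:
|3·0 + 2·0 − k| / √13 = 8
|k| = 8√13.

k = ±8√13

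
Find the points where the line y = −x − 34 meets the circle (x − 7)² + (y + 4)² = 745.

(−17, −17) and (−6, −28)

Express y = −x − 34 and substitute into the circle:
2x² + 46x + 204 = 0  ⟹  x² + 23x + 102 = 0
x = −6 or x = −17, giving (−6, −28) and (−17, −17).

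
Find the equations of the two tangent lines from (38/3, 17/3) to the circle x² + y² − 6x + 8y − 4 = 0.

2x − 5y = −3 and 5x − 2y = 52

A line y − (17/3) = m(x − (38/3)) is tangent when its distance from (3, −4) is √29:
[m·(−29/3) − (−29/3)]² = 29(m² + 1)
10m² − 29m + 10 = 0, so m = 2/5 or m = 5/2.
With m = 2/5: 2x − 5y = −3. With m = 5/2: 5x − 2y = 52.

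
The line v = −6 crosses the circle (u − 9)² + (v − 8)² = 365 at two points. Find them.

Substitute v = −6:
u² − 18u − 88 = 0
u = 22 or u = −4, giving (22, −6) and (−4, −6).

(−4, −6) and (22, −6)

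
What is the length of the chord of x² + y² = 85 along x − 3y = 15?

5√10

Centre (0, 0), r² = 85. Perpendicular distance d from centre to line = |−15| / √10 = 15/√10.
Chord = 2√(r² − d²) = 2·√(125/2) = 5√10.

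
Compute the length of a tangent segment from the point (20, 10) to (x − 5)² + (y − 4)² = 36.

With centre O = (5, 4), |OP|² = 261 and r² = 36.
By the tangent–radius right angle, tangent length = √(|PO|² − r²) = √225 = 15.

15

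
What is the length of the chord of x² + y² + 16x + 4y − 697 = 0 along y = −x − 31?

33√2

The distance from (−8, −2) to the line is 21/√2, and r² = 765.
Half the chord is √(r² − d²) = √(1089/2), so the full chord is 33√2.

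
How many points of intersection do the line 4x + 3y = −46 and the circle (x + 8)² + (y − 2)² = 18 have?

Substituting the line into the circle gives 25x² + 560x + 3118 = 0.
Δ = 313600 − 311800 = 1800.
Two real roots: the line is a secant.

2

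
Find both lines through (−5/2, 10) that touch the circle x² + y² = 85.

Let a tangent through (−5/2, 10) have slope m. Its distance from (0, 0) must equal √85:
[m·(5/2) − (−10)]² = 85(m² + 1)
63m² − 40m − 12 = 0, so m = 6/7 or m = −2/9.
With m = 6/7: 6x − 7y = −85. With m = −2/9: 2x + 9y = 85.

6x − 7y = −85 and 2x + 9y = 85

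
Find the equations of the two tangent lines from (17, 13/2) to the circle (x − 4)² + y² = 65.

7x − 4y = 93 and x + 8y = 69

Write the tangent as mx − y + (13/2 − m·(17)) = 0 and set its distance from the centre to √65:
(−13m − (−13/2))² = 65(m² + 1)
32m² − 52m − 7 = 0, so m = 7/4 or m = −1/8.
With m = 7/4: 7x − 4y = 93. With m = −1/8: x + 8y = 69.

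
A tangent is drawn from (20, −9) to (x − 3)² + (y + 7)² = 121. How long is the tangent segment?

2√43

Centre (3, −7), r² = 121. |PO|² = (17)² + (−2)² = 293.
By the tangent–radius right angle, tangent length = √(|PO|² − r²) = √172 = 2√43.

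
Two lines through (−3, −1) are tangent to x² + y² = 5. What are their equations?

Write the tangent as mx − y + (−1 − m·(−3)) = 0 and set its distance from the centre to √5:
[m·(3) − (1)]² = 5(m² + 1)
2m² − 3m − 2 = 0, so m = −1/2 or m = 2.
Through (−3, −1) these give x + 2y = −5 and 2x − y = −5.

x + 2y = −5 and 2x − y = −5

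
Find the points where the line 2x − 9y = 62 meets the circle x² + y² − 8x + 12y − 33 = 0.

Express y = (−62 + 2x)/9 and substitute into the circle:
85x² − 680x − 5525 = 0  ⟹  x² − 8x − 65 = 0
x = 13 or x = −5, giving (13, −4) and (−5, −8).

(−5, −8) and (13, −4)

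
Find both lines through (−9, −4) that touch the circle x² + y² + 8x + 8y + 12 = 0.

Let a tangent through (−9, −4) have slope m. Its distance from (−4, −4) must equal 2√5:
[m·(5) − (0)]² = 20(m² + 1)
m² − 4 = 0, so m = 2 or m = −2.
With m = 2: 2x − y = −14. With m = −2: 2x + y = −22.

2x − y = −14 and 2x + y = −22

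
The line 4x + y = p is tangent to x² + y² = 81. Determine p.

For a tangent, require d(centre, line) = r = 9.
|4·0 + 1·0 − p| / √17 = 9
|p| = 9√17.

p = ±9√17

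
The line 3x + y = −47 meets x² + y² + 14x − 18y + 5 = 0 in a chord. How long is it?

From the line, y = −3x − 47. Substituting:
10x² + 350x + 3060 = 0  ⟹  x² + 35x + 306 = 0
x = −17 or x = −18, giving (−17, 4) and (−18, 7).
Chord length = distance between (−17, 4) and (−18, 7) = √10 = √10.

√10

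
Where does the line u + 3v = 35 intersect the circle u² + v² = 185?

(−4, 13) and (11, 8)

Express v = (35 − u)/3 and substitute into the circle:
10u² − 70u − 440 = 0  ⟹  u² − 7u − 44 = 0
u = 11 or u = −4, giving (11, 8) and (−4, 13).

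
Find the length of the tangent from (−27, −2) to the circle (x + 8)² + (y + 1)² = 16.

Centre (−8, −1), r² = 16. |PO|² = (−19)² + (−1)² = 362.
By the tangent–radius right angle, tangent length = √(|PO|² − r²) = √346.

√346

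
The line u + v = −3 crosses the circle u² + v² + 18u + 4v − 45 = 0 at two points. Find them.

From the line, v = −u − 3. Substituting:
2u² + 20u − 48 = 0  ⟹  u² + 10u − 24 = 0
u = 2 or u = −12, giving (2, −5) and (−12, 9).

(−12, 9) and (2, −5)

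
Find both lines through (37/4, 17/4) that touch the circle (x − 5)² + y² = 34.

3x + 5y = 49 and 5x + 3y = 59

Let a tangent through (37/4, 17/4) have slope m. Its distance from (5, 0) must equal √34:
(−17/4m − (−17/4))² = 34(m² + 1)
15m² + 34m + 15 = 0, so m = −3/5 or m = −5/3.
Through (37/4, 17/4) these give 3x + 5y = 49 and 5x + 3y = 59.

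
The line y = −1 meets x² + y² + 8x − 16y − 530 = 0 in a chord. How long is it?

46

Substitute y = −1:
x² + 8x − 513 = 0
x = 19 or x = −27, giving (19, −1) and (−27, −1).
Chord length = distance between (19, −1) and (−27, −1) = √2116 = 46.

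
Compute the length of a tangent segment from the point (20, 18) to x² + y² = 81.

With centre O = (0, 0), |OP|² = 724 and r² = 81.
Power of the point: PT² = |PO|² − r² = 643, so PT = √643.

√643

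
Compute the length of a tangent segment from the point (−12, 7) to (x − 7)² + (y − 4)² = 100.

3√30

Centre (7, 4), r² = 100. |PO|² = (−19)² + (3)² = 370.
Power of the point: PT² = |PO|² − r² = 270, so PT = 3√30.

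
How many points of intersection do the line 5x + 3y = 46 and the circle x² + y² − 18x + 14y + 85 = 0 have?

2

Substituting the line into the circle gives 34x² − 832x + 4813 = 0.
Discriminant = (−832)² − 4·34·(4813) = 37656 > 0.
Two real roots: the line is a secant.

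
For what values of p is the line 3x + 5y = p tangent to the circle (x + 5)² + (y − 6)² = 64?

p = 15 ± 8√34

Tangency holds when the distance from the centre (−5, 6) to the line equals the radius 8:
|3·(−5) + 5·6 − p| / √34 = 8
|p − (15)| = 8√34.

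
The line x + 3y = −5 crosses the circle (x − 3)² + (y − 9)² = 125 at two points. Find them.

Express y = (−5 − x)/3 and substitute into the circle:
10x² + 10x − 20 = 0  ⟹  x² + x − 2 = 0
x = 1 or x = −2, giving (1, −2) and (−2, −1).

(−2, −1) and (1, −2)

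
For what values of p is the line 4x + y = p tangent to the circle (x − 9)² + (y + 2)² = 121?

p = 34 ± 11√17

For a tangent, require d(centre, line) = r = 11.
|4·9 + 1·(−2) − p| / √17 = 11
|p − (34)| = 11√17.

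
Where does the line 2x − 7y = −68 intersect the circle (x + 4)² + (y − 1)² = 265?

(−20, 4) and (8, 12)

Substitute y = (68 + 2x)/7:
53x² + 636x − 8480 = 0  ⟹  x² + 12x − 160 = 0
x = 8 or x = −20, giving (8, 12) and (−20, 4).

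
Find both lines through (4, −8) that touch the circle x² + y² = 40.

x + 3y = −20 and 3x − y = 20

Write the tangent as mx − y + (−8 − m·(4)) = 0 and set its distance from the centre to 2√10:
(−4m − (8))² = 40(m² + 1)
3m² − 8m − 3 = 0, so m = −1/3 or m = 3.
Through (4, −8) these give x + 3y = −20 and 3x − y = 20.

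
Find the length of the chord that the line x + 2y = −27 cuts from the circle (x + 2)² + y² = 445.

16√5

The distance from (−2, 0) to the line is 25/√5, and r² = 445.
Chord = 2√(r² − d²) = 2·√(320) = 16√5.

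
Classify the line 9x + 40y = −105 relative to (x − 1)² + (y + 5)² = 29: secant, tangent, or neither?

d² = (9·1 + 40·(−5) − (−105))²/1681 = 7396/1681; r² = 29.
Since d² < r², the line cuts the circle twice.

secant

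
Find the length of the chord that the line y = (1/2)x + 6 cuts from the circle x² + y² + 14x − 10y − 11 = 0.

8√5

From the line, y = (12 + x)/2. Substituting:
5x² + 60x − 140 = 0  ⟹  x² + 12x − 28 = 0
x = 2 or x = −14, giving (2, 7) and (−14, −1).
Chord length = distance between (2, 7) and (−14, −1) = √320 = 8√5.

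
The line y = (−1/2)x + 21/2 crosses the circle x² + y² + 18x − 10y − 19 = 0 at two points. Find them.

Express y = (21 − x)/2 and substitute into the circle:
5x² + 50x − 55 = 0  ⟹  x² + 10x − 11 = 0
x = 1 or x = −11, giving (1, 10) and (−11, 16).

(−11, 16) and (1, 10)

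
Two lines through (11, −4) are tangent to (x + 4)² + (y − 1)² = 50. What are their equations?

x − 7y = 39 and x + y = 7

Let a tangent through (11, −4) have slope m. Its distance from (−4, 1) must equal 5√2:
(−15m − (5))² = 50(m² + 1)
7m² + 6m − 1 = 0, so m = 1/7 or m = −1.
With m = 1/7: x − 7y = 39. With m = −1: x + y = 7.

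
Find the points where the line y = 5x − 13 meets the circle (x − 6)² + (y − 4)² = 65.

Express y = 5x − 13 and substitute into the circle:
26x² − 182x + 260 = 0  ⟹  x² − 7x + 10 = 0
x = 5 or x = 2, giving (5, 12) and (2, −3).

(2, −3) and (5, 12)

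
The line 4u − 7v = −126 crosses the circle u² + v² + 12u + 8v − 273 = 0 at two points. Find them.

From the line, v = (126 + 4u)/7. Substituting:
65u² + 1820u + 9555 = 0  ⟹  u² + 28u + 147 = 0
u = −7 or u = −21, giving (−7, 14) and (−21, 6).

(−21, 6) and (−7, 14)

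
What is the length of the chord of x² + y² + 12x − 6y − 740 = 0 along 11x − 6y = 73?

4√157

The distance from (−6, 3) to the line is 157/√157, and r² = 785.
Half the chord is √(r² − d²) = √(628), so the full chord is 4√157.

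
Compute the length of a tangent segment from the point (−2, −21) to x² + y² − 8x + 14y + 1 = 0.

2√42

The centre is (4, −7) and r = 8. The square of the distance from P to the centre is 36 + 196 = 232.
The tangent meets the radius at right angles, so tangent² = |PO|² − r² = 232 − 64 = 168.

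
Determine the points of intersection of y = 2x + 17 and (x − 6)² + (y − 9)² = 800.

Express y = 2x + 17 and substitute into the circle:
5x² + 20x − 700 = 0  ⟹  x² + 4x − 140 = 0
x = 10 or x = −14, giving (10, 37) and (−14, −11).

(−14, −11) and (10, 37)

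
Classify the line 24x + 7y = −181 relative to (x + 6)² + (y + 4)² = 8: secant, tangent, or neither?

Substituting the line into the circle gives 625x² + 7932x + 24781 = 0.
Discriminant = (7932)² − 4·625·(24781) = 964124 > 0.
Two real roots: the line is a secant.

secant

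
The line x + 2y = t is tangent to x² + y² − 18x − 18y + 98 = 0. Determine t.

t = 27 ± 8√5

Tangency holds when the distance from the centre (9, 9) to the line equals the radius 8:
|1·9 + 2·9 − t| / √5 = 8
|t − (27)| = 8√5.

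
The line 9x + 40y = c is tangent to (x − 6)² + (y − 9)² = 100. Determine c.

c = 4 or c = 824

For a tangent, require d(centre, line) = r = 10.
|9·6 + 40·9 − c| / √1681 = 10
|c − (414)| = 10·41, so c = 824 or c = 4.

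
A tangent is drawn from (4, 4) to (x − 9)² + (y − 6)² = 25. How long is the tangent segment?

2

With centre O = (9, 6), |OP|² = 29 and r² = 25.
By the tangent–radius right angle, tangent length = √(|PO|² − r²) = √4 = 2.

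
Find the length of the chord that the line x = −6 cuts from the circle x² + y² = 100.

16

The distance from (0, 0) to the line is 6, and r² = 100.
Half the chord is √(r² − d²) = √(64), so the full chord is 16.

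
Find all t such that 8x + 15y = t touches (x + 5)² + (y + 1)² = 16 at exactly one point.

t = −123 or t = 13

For a tangent, require d(centre, line) = r = 4.
|8·(−5) + 15·(−1) − t| / √289 = 4
|t − (−55)| = 4·17, so t = 13 or t = −123.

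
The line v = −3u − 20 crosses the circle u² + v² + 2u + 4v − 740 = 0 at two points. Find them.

Express v = −3u − 20 and substitute into the circle:
10u² + 110u − 420 = 0  ⟹  u² + 11u − 42 = 0
u = 3 or u = −14, giving (3, −29) and (−14, 22).

(−14, 22) and (3, −29)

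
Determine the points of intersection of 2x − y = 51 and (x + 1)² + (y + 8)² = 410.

From the line, y = 2x − 51. Substituting:
5x² − 170x + 1440 = 0  ⟹  x² − 34x + 288 = 0
x = 18 or x = 16, giving (18, −15) and (16, −19).

(16, −19) and (18, −15)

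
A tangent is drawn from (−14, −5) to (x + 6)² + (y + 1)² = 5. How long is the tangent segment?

5√3

The centre is (−6, −1) and r = √5. The square of the distance from P to the centre is 64 + 16 = 80.
The tangent meets the radius at right angles, so tangent² = |PO|² − r² = 80 − 5 = 75.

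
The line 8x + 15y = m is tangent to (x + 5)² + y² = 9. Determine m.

The line touches the circle iff its distance from (−5, 0) is 3:
|8·(−5) + 15·0 − m| / √289 = 3
|m − (−40)| = 3·17, so m = 11 or m = −91.

m = −91 or m = 11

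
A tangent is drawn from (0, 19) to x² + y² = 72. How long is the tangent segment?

The centre is (0, 0) and r = 6√2. The square of the distance from P to the centre is 0 + 361 = 361.
Power of the point: PT² = |PO|² − r² = 289, so PT = 17.

17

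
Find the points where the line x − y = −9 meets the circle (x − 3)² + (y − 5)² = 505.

(−16, −7) and (15, 24)

Express y = x + 9 and substitute into the circle:
2x² + 2x − 480 = 0  ⟹  x² + x − 240 = 0
x = 15 or x = −16, giving (15, 24) and (−16, −7).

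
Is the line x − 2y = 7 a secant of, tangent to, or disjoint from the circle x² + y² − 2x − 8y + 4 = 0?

Substituting the line into the circle gives 5x² − 38x + 177 = 0.
Δ = 1444 − 3540 = −2096.
No real roots: the line does not meet the circle.

disjoint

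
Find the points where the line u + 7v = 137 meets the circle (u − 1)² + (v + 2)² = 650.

Express v = (137 − u)/7 and substitute into the circle:
50u² − 400u − 9000 = 0  ⟹  u² − 8u − 180 = 0
u = 18 or u = −10, giving (18, 17) and (−10, 21).

(−10, 21) and (18, 17)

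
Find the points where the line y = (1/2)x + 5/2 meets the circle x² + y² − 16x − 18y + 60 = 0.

(1, 3) and (17, 11)

Express y = (5 + x)/2 and substitute into the circle:
5x² − 90x + 85 = 0  ⟹  x² − 18x + 17 = 0
x = 17 or x = 1, giving (17, 11) and (1, 3).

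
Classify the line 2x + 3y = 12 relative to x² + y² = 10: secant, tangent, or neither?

neither

Substituting the line into the circle gives 13x² − 48x + 54 = 0.
Discriminant = (−48)² − 4·13·(54) = −504 < 0.
No real roots: the line does not meet the circle.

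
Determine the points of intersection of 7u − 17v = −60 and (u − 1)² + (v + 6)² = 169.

From the line, v = (60 + 7u)/17. Substituting:
338u² + 1690u − 22308 = 0  ⟹  u² + 5u − 66 = 0
u = 6 or u = −11, giving (6, 6) and (−11, −1).

(−11, −1) and (6, 6)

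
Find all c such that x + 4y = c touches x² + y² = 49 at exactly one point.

For a tangent, require d(centre, line) = r = 7.
|1·0 + 4·0 − c| / √17 = 7
|c| = 7√17.

c = ±7√17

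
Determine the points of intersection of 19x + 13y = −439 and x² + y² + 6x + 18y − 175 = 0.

Express y = (−439 − 19x)/13 and substitute into the circle:
530x² + 13250x + 60420 = 0  ⟹  x² + 25x + 114 = 0
x = −6 or x = −19, giving (−6, −25) and (−19, −6).

(−19, −6) and (−6, −25)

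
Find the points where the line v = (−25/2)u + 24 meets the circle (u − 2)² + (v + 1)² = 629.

(0, 24) and (4, −26)

From the line, v = (48 − 25u)/2. Substituting:
629u² − 2516u = 0  ⟹  u² − 4u = 0
u = 4 or u = 0, giving (4, −26) and (0, 24).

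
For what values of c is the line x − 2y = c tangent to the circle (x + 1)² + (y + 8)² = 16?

The line touches the circle iff its distance from (−1, −8) is 4:
|1·(−1) − 2·(−8) − c| / √5 = 4
|c − (15)| = 4√5.

c = 15 ± 4√5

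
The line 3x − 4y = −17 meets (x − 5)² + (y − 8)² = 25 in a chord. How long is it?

Express y = (17 + 3x)/4 and substitute into the circle:
25x² − 250x + 225 = 0  ⟹  x² − 10x + 9 = 0
x = 9 or x = 1, giving (9, 11) and (1, 5).
|(9, 11) − (1, 5)| = √((8)² + (6)²) = 10.

10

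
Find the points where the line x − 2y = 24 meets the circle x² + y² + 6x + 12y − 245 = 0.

Express y = (−24 + x)/2 and substitute into the circle:
5x² − 980 = 0  ⟹  x² − 196 = 0
x = 14 or x = −14, giving (14, −5) and (−14, −19).

(−14, −19) and (14, −5)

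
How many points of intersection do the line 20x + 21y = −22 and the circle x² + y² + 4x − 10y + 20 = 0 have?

Centre (−2, 5), r² = 9. Distance² from centre to line = (87)²/841 = 9.
Since d² = r², the line is tangent.

1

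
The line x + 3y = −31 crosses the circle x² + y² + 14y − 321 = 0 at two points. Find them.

Express y = (−31 − x)/3 and substitute into the circle:
10x² + 20x − 3230 = 0  ⟹  x² + 2x − 323 = 0
x = 17 or x = −19, giving (17, −16) and (−19, −4).

(−19, −4) and (17, −16)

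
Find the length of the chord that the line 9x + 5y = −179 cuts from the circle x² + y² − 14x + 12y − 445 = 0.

Centre (7, −6), r² = 530. Perpendicular distance d from centre to line = |212| / √106 = 212/√106.
Chord = 2√(r² − d²) = 2·√(106) = 2√106.

2√106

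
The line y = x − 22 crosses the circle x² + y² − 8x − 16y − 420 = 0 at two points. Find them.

(8, −14) and (26, 4)

From the line, y = x − 22. Substituting:
2x² − 68x + 416 = 0  ⟹  x² − 34x + 208 = 0
x = 26 or x = 8, giving (26, 4) and (8, −14).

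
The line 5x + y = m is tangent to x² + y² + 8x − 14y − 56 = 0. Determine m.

m = −13 ± 11√26

For a tangent, require d(centre, line) = r = 11.
|5·(−4) + 1·7 − m| / √26 = 11
|m − (−13)| = 11√26.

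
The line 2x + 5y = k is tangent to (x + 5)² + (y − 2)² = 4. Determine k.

Tangency holds when the distance from the centre (−5, 2) to the line equals the radius 2:
|2·(−5) + 5·2 − k| / √29 = 2
|k| = 2√29.

k = ±2√29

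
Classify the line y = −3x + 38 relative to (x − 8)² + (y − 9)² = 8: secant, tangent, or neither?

Centre (8, 9), r² = 8. Distance² from centre to line = (−5)²/10 = 5/2.
Since d² < r², the line cuts the circle twice.

secant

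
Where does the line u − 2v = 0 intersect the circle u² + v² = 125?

Substitute v = (u)/2:
5u² − 500 = 0  ⟹  u² − 100 = 0
u = 10 or u = −10, giving (10, 5) and (−10, −5).

(−10, −5) and (10, 5)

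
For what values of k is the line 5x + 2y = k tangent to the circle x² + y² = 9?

k = ±3√29

For a tangent, require d(centre, line) = r = 3.
|5·0 + 2·0 − k| / √29 = 3
|k| = 3√29.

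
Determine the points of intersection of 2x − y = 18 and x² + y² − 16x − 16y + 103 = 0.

Substitute y = 2x − 18:
5x² − 120x + 715 = 0  ⟹  x² − 24x + 143 = 0
x = 13 or x = 11, giving (13, 8) and (11, 4).

(11, 4) and (13, 8)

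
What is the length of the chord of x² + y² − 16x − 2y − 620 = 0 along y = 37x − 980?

The distance from (8, 1) to the line is 685/√1370, and r² = 685.
Chord = 2√(r² − d²) = 2·√(685/2) = √1370.

√1370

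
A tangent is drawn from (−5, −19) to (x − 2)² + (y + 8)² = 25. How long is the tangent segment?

With centre O = (2, −8), |OP|² = 170 and r² = 25.
By the tangent–radius right angle, tangent length = √(|PO|² − r²) = √145.

√145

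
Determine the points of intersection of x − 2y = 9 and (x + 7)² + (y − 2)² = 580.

From the line, y = (−9 + x)/2. Substituting:
5x² + 30x − 1955 = 0  ⟹  x² + 6x − 391 = 0
x = 17 or x = −23, giving (17, 4) and (−23, −16).

(−23, −16) and (17, 4)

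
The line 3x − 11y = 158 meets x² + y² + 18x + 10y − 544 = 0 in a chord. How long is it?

4√130

Express y = (−158 + 3x)/11 and substitute into the circle:
130x² + 1560x − 58240 = 0  ⟹  x² + 12x − 448 = 0
x = 16 or x = −28, giving (16, −10) and (−28, −22).
Chord length = distance between (16, −10) and (−28, −22) = √2080 = 4√130.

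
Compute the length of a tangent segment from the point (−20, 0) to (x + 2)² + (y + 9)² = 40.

The centre is (−2, −9) and r = 2√10. The square of the distance from P to the centre is 324 + 81 = 405.
By the tangent–radius right angle, tangent length = √(|PO|² − r²) = √365.

√365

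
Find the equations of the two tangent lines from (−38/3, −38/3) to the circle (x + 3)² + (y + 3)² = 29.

2x − 5y = 38 and 5x − 2y = −38

Write the tangent as mx − y + (−38/3 − m·(−38/3)) = 0 and set its distance from the centre to √29:
[m·(29/3) − (29/3)]² = 29(m² + 1)
10m² − 29m + 10 = 0, so m = 2/5 or m = 5/2.
With m = 2/5: 2x − 5y = 38. With m = 5/2: 5x − 2y = −38.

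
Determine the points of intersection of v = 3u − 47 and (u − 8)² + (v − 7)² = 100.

From the line, v = 3u − 47. Substituting:
10u² − 340u + 2880 = 0  ⟹  u² − 34u + 288 = 0
u = 18 or u = 16, giving (18, 7) and (16, 1).

(16, 1) and (18, 7)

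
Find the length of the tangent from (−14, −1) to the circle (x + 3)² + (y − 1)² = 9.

With centre O = (−3, 1), |OP|² = 125 and r² = 9.
By the tangent–radius right angle, tangent length = √(|PO|² − r²) = √116 = 2√29.

2√29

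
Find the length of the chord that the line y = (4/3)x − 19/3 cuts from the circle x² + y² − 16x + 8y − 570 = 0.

Substitute y = (−19 + 4x)/3:
25x² − 200x − 5225 = 0  ⟹  x² − 8x − 209 = 0
x = 19 or x = −11, giving (19, 19) and (−11, −21).
Chord length = distance between (19, 19) and (−11, −21) = √2500 = 50.

50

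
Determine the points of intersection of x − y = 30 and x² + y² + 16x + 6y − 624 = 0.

Substitute y = x − 30:
2x² − 38x + 96 = 0  ⟹  x² − 19x + 48 = 0
x = 16 or x = 3, giving (16, −14) and (3, −27).

(3, −27) and (16, −14)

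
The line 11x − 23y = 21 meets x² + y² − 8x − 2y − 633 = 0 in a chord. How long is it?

10√26

From the line, y = (−21 + 11x)/23. Substituting:
650x² − 5200x − 333450 = 0  ⟹  x² − 8x − 513 = 0
x = 27 or x = −19, giving (27, 12) and (−19, −10).
Chord length = distance between (27, 12) and (−19, −10) = √2600 = 10√26.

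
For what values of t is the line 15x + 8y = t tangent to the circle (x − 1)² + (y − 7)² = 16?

Tangency holds when the distance from the centre (1, 7) to the line equals the radius 4:
|15·1 + 8·7 − t| / √289 = 4
|t − (71)| = 4·17, so t = 139 or t = 3.

t = 3 or t = 139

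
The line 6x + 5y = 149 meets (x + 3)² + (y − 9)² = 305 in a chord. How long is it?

Centre (−3, 9), r² = 305. Perpendicular distance d from centre to line = |−122| / √61 = 122/√61.
Chord = 2√(r² − d²) = 2·√(61) = 2√61.

2√61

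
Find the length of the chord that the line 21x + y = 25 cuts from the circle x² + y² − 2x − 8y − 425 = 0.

The distance from (1, 4) to the line is 0/√442, and r² = 442.
Half the chord is √(r² − d²) = √(442), so the full chord is 2√442.

2√442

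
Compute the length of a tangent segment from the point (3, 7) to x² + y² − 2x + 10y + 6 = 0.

8√2

With centre O = (1, −5), |OP|² = 148 and r² = 20.
Power of the point: PT² = |PO|² − r² = 128, so PT = 8√2.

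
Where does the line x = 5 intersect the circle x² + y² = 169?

(5, −12) and (5, 12)

The line gives x = 5. Substituting into the circle:
y² − 144 = 0
y = 12 or y = −12, giving (5, 12) and (5, −12).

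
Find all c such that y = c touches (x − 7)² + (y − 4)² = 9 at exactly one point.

c = 1 or c = 7

The line touches the circle iff its distance from (7, 4) is 3:
|0·7 + 1·4 − c| / √1 = 3
|c − (4)| = 3, so c = 7 or c = 1.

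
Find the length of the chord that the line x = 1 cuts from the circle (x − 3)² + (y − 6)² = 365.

The line gives x = 1. Substituting into the circle:
y² − 12y − 325 = 0
y = 25 or y = −13, giving (1, 25) and (1, −13).
|(1, 25) − (1, −13)| = √((0)² + (38)²) = 38.

38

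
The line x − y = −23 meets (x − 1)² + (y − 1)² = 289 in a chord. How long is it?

7√2

Substitute y = x + 23:
2x² + 42x + 196 = 0  ⟹  x² + 21x + 98 = 0
x = −7 or x = −14, giving (−7, 16) and (−14, 9).
|(−7, 16) − (−14, 9)| = √((7)² + (7)²) = 7√2.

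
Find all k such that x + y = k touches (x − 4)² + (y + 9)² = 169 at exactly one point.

k = −5 ± 13√2

Tangency holds when the distance from the centre (4, −9) to the line equals the radius 13:
|1·4 + 1·(−9) − k| / √2 = 13
|k − (−5)| = 13√2.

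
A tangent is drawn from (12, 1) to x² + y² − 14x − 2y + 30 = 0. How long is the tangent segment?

Centre (7, 1), r² = 20. |PO|² = (5)² + (0)² = 25.
The tangent meets the radius at right angles, so tangent² = |PO|² − r² = 25 − 20 = 5.

√5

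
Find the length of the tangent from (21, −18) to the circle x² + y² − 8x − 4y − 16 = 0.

√653

With centre O = (4, 2), |OP|² = 689 and r² = 36.
By the tangent–radius right angle, tangent length = √(|PO|² − r²) = √653.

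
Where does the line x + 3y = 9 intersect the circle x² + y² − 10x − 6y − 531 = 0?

(−18, 9) and (27, −6)

From the line, y = (9 − x)/3. Substituting:
10x² − 90x − 4860 = 0  ⟹  x² − 9x − 486 = 0
x = 27 or x = −18, giving (27, −6) and (−18, 9).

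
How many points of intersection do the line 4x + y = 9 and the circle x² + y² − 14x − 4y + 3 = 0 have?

Substituting the line into the circle gives 17x² − 70x + 48 = 0.
Δ = 4900 − 3264 = 1636.
Two real roots: the line is a secant.

2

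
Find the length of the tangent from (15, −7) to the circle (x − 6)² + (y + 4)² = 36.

With centre O = (6, −4), |OP|² = 90 and r² = 36.
The tangent meets the radius at right angles, so tangent² = |PO|² − r² = 90 − 36 = 54.

3√6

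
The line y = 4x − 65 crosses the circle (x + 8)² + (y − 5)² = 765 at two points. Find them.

(13, −13) and (19, 11)

Express y = 4x − 65 and substitute into the circle:
17x² − 544x + 4199 = 0  ⟹  x² − 32x + 247 = 0
x = 19 or x = 13, giving (19, 11) and (13, −13).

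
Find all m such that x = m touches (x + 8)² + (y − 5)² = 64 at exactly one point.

m = −16 or m = 0

Tangency holds when the distance from the centre (−8, 5) to the line equals the radius 8:
|1·(−8) + 0·5 − m| / √1 = 8
|m − (−8)| = 8, so m = 0 or m = −16.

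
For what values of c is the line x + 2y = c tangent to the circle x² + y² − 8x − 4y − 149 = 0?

c = 8 ± 13√5

The line touches the circle iff its distance from (4, 2) is 13:
|1·4 + 2·2 − c| / √5 = 13
|c − (8)| = 13√5.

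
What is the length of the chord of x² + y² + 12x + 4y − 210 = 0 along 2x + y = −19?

Centre (−6, −2), r² = 250. Perpendicular distance d from centre to line = |5| / √5 = 5/√5.
Half the chord is √(r² − d²) = √(245), so the full chord is 14√5.

14√5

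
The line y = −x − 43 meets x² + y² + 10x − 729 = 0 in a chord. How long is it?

From the line, y = −x − 43. Substituting:
2x² + 96x + 1120 = 0  ⟹  x² + 48x + 560 = 0
x = −20 or x = −28, giving (−20, −23) and (−28, −15).
Chord length = distance between (−20, −23) and (−28, −15) = √128 = 8√2.

8√2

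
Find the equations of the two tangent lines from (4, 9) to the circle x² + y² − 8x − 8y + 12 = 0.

A line y − (9) = m(x − (4)) is tangent when its distance from (4, 4) is 2√5:
[m·(0) − (−5)]² = 20(m² + 1)
4m² − 1 = 0, so m = −1/2 or m = 1/2.
Through (4, 9) these give x + 2y = 22 and x − 2y = −14.

x + 2y = 22 and x − 2y = −14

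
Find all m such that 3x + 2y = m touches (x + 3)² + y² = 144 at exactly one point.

For a tangent, require d(centre, line) = r = 12.
|3·(−3) + 2·0 − m| / √13 = 12
|m − (−9)| = 12√13.

m = −9 ± 12√13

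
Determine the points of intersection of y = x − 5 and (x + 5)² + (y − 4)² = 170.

(−4, −9) and (8, 3)

From the line, y = x − 5. Substituting:
2x² − 8x − 64 = 0  ⟹  x² − 4x − 32 = 0
x = 8 or x = −4, giving (8, 3) and (−4, −9).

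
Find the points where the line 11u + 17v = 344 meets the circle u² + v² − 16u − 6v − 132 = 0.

Substitute v = (344 − 11u)/17:
410u² − 11070u + 45100 = 0  ⟹  u² − 27u + 110 = 0
u = 22 or u = 5, giving (22, 6) and (5, 17).

(5, 17) and (22, 6)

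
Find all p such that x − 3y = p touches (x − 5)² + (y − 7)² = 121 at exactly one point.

Tangency holds when the distance from the centre (5, 7) to the line equals the radius 11:
|1·5 − 3·7 − p| / √10 = 11
|p − (−16)| = 11√10.

p = −16 ± 11√10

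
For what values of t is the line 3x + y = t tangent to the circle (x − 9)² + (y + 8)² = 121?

t = 19 ± 11√10

For a tangent, require d(centre, line) = r = 11.
|3·9 + 1·(−8) − t| / √10 = 11
|t − (19)| = 11√10.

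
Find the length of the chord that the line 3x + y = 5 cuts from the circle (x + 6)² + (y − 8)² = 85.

Centre (−6, 8), r² = 85. Perpendicular distance d from centre to line = |−15| / √10 = 15/√10.
Chord = 2√(r² − d²) = 2·√(125/2) = 5√10.

5√10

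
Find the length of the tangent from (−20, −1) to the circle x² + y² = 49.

With centre O = (0, 0), |OP|² = 401 and r² = 49.
The tangent meets the radius at right angles, so tangent² = |PO|² − r² = 401 − 49 = 352.

4√22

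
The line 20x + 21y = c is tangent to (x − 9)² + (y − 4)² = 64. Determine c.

c = 32 or c = 496

The line touches the circle iff its distance from (9, 4) is 8:
|20·9 + 21·4 − c| / √841 = 8
|c − (264)| = 8·29, so c = 496 or c = 32.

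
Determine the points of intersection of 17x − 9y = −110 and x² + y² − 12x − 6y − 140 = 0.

Express y = (110 + 17x)/9 and substitute into the circle:
370x² + 1850x − 5180 = 0  ⟹  x² + 5x − 14 = 0
x = 2 or x = −7, giving (2, 16) and (−7, −1).

(−7, −1) and (2, 16)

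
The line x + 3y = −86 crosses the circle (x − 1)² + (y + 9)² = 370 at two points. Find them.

(−8, −26) and (−2, −28)

Substitute y = (−86 − x)/3:
10x² + 100x + 160 = 0  ⟹  x² + 10x + 16 = 0
x = −2 or x = −8, giving (−2, −28) and (−8, −26).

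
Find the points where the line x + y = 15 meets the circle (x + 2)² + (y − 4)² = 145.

Substitute y = −x + 15:
2x² − 18x − 20 = 0  ⟹  x² − 9x − 10 = 0
x = 10 or x = −1, giving (10, 5) and (−1, 16).

(−1, 16) and (10, 5)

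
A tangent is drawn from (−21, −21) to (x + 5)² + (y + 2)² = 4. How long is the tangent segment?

√613

Centre (−5, −2), r² = 4. |PO|² = (−16)² + (−19)² = 617.
The tangent meets the radius at right angles, so tangent² = |PO|² − r² = 617 − 4 = 613.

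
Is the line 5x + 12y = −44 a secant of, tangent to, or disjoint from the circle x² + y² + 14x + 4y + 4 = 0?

secant

Substituting the line into the circle gives 169x² + 2216x + 400 = 0.
Δ = 4910656 − 270400 = 4640256.
Two real roots: the line is a secant.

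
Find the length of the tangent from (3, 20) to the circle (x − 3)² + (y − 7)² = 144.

With centre O = (3, 7), |OP|² = 169 and r² = 144.
The tangent meets the radius at right angles, so tangent² = |PO|² − r² = 169 − 144 = 25.

5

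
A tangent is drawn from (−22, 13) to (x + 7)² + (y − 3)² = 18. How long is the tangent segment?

With centre O = (−7, 3), |OP|² = 325 and r² = 18.
By the tangent–radius right angle, tangent length = √(|PO|² − r²) = √307.

√307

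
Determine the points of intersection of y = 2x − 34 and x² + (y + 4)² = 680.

(2, −30) and (22, 10)

Express y = 2x − 34 and substitute into the circle:
5x² − 120x + 220 = 0  ⟹  x² − 24x + 44 = 0
x = 22 or x = 2, giving (22, 10) and (2, −30).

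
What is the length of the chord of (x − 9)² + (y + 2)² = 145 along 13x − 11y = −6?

Centre (9, −2), r² = 145. Perpendicular distance d from centre to line = |145| / √290 = 145/√290.
Chord = 2√(r² − d²) = 2·√(145/2) = √290.

√290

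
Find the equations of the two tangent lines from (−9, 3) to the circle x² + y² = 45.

Let a tangent through (−9, 3) have slope m. Its distance from (0, 0) must equal 3√5:
[m·(9) − (−3)]² = 45(m² + 1)
2m² + 3m − 2 = 0, so m = −2 or m = 1/2.
Through (−9, 3) these give 2x + y = −15 and x − 2y = −15.

2x + y = −15 and x − 2y = −15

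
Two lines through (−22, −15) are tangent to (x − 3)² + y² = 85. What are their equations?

7x − 6y = −64 and 2x − 9y = 91

A line y − (−15) = m(x − (−22)) is tangent when its distance from (3, 0) is √85:
[m·(25) − (15)]² = 85(m² + 1)
54m² − 75m + 14 = 0, so m = 7/6 or m = 2/9.
With m = 7/6: 7x − 6y = −64. With m = 2/9: 2x − 9y = 91.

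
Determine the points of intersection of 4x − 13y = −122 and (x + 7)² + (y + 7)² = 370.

Express y = (122 + 4x)/13 and substitute into the circle:
185x² + 4070x − 8880 = 0  ⟹  x² + 22x − 48 = 0
x = 2 or x = −24, giving (2, 10) and (−24, 2).

(−24, 2) and (2, 10)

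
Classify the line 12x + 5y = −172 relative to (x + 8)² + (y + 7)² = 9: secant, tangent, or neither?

Substituting the line into the circle gives 169x² + 3688x + 20144 = 0.
Discriminant = (3688)² − 4·169·(20144) = −16000 < 0.
No real roots: the line does not meet the circle.

neither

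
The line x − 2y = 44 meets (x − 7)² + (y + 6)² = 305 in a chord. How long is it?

12√5

Centre (7, −6), r² = 305. Perpendicular distance d from centre to line = |−25| / √5 = 25/√5.
Half the chord is √(r² − d²) = √(180), so the full chord is 12√5.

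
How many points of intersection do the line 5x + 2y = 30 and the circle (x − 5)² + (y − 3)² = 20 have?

2

Substituting the line into the circle gives 29x² − 280x + 596 = 0.
Δ = 78400 − 69136 = 9264.
Two real roots: the line is a secant.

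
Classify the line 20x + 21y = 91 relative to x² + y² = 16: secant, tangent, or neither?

secant

Substituting the line into the circle gives 841x² − 3640x + 1225 = 0.
Δ = 13249600 − 4120900 = 9128700.
Two real roots: the line is a secant.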